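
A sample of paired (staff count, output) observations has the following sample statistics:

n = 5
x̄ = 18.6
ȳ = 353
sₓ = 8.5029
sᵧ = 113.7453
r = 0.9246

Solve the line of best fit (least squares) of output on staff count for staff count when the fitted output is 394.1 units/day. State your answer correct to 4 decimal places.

b = r · sᵧ/sₓ = 0.9246 · 113.7453/8.5029 = 12.368592
a = ȳ − b·x̄ = 353 − 12.368592·18.6 = 122.944181
Set a + b·x = 394.1: x = (394.1 − 122.944181) / 12.368592 = 21.922933

21.9229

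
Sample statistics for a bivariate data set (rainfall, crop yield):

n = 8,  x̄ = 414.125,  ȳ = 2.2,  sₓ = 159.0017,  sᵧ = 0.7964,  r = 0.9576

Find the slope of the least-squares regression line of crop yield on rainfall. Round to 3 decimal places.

b = r · sᵧ/sₓ = 0.9576 · 0.7964/159.0017 = 0.004796

0.005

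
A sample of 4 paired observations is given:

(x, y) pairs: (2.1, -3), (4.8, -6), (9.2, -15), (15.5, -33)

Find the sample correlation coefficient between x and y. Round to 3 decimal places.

n = 4, Σx = 31.6, Σy = -57, Σxy = -684.6, Σx² = 352.34, Σy² = 1359
Sxx = Σx² − (Σx)²/n = 352.34 − 249.64 = 102.7
Sxy = Σxy − (Σx)(Σy)/n = -684.6 − (-450.3) = -234.3
Syy = Σy² − (Σy)²/n = 1359 − 812.25 = 546.75
r = Sxy/√(Sxx·Syy) = -234.3/√(56151.225) = -234.3/236.962497 = -0.988764

-0.989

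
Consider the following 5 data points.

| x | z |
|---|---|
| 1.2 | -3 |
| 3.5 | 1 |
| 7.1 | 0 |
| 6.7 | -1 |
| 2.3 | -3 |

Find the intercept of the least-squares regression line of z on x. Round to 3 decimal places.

n = 5, Σx = 20.8, Σy = -6, Σxy = -13.7, Σx² = 114.28
Sxx = Σx² − (Σx)²/n = 114.28 − 86.528 = 27.752
Sxy = Σxy − (Σx)(Σy)/n = -13.7 − (-24.96) = 11.26
b = Sxy/Sxx = 11.26/27.752 = 0.405737
a = ȳ − b·x̄ = -1.2 − 0.405737·4.16 = -2.887864

-2.888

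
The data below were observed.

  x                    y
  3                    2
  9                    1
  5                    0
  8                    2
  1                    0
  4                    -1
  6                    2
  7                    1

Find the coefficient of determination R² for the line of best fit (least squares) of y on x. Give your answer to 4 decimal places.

n = 8, Σx = 43, Σy = 7, Σxy = 46, Σx² = 281, Σy² = 15
Sxx = Σx² − (Σx)²/n = 281 − 231.125 = 49.875
Sxy = Σxy − (Σx)(Σy)/n = 46 − 37.625 = 8.375
Syy = Σy² − (Σy)²/n = 15 − 6.125 = 8.875
R² = Sxy²/(Sxx·Syy) = (8.375)²/(49.875·8.875) = 0.158460

0.1585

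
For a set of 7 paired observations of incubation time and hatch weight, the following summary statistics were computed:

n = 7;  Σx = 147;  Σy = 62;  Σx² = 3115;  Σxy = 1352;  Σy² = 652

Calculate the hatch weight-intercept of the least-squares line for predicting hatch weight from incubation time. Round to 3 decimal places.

Sxx = Σx² − (Σx)²/n = 3115 − 3087 = 28
Sxy = Σxy − (Σx)(Σy)/n = 1352 − 1302 = 50
b = Sxy/Sxx = 50/28 = 1.785714
a = ȳ − b·x̄ = 8.857143 − 1.785714·21 = -28.642857

-28.643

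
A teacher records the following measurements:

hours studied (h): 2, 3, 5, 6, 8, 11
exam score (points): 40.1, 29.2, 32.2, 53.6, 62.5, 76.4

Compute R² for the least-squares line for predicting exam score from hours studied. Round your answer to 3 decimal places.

0.812

n = 6, Σx = 35, Σy = 294, Σxy = 1990.8, Σx² = 259, Σy² = 16113.66
Sxx = Σx² − (Σx)²/n = 259 − 204.166667 = 54.833333
Sxy = Σxy − (Σx)(Σy)/n = 1990.8 − 1715 = 275.8
Syy = Σy² − (Σy)²/n = 16113.66 − 14406 = 1707.66
R² = Sxy²/(Sxx·Syy) = (275.8)²/(54.833333·1707.66) = 0.812349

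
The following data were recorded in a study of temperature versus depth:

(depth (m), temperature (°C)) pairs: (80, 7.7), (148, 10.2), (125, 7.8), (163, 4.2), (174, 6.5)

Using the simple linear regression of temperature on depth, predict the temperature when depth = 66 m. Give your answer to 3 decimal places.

8.667

n = 5, Σx = 690, Σy = 36.4, Σxy = 4916.2, Σx² = 100774
Sxx = Σx² − (Σx)²/n = 100774 − 95220 = 5554
Sxy = Σxy − (Σx)(Σy)/n = 4916.2 − 5023.2 = -107
b = Sxy/Sxx = -107/5554 = -0.019265
a = ȳ − b·x̄ = 7.28 − (-0.019265)·138 = 9.938624
ŷ(66) = a + b·66 = 9.938624 + (-0.019265)·66 = 8.667108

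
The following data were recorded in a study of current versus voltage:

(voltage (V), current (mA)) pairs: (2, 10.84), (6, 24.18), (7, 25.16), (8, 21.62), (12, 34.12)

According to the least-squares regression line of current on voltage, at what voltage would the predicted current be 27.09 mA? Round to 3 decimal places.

n = 5, Σx = 35, Σy = 115.92, Σxy = 925.28, Σx² = 297
Sxx = Σx² − (Σx)²/n = 297 − 245 = 52
Sxy = Σxy − (Σx)(Σy)/n = 925.28 − 811.44 = 113.84
b = Sxy/Sxx = 113.84/52 = 2.189231
a = ȳ − b·x̄ = 23.184 − 2.189231·7 = 7.859385
Set a + b·x = 27.09: x = (27.09 − 7.859385) / 2.189231 = 8.784188

8.784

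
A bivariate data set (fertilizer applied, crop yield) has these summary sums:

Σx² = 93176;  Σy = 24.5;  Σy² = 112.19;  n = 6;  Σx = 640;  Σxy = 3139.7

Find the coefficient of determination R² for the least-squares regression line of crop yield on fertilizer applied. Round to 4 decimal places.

Sxx = Σx² − (Σx)²/n = 93176 − 68266.666667 = 24909.333333
Sxy = Σxy − (Σx)(Σy)/n = 3139.7 − 2613.333333 = 526.366667
Syy = Σy² − (Σy)²/n = 112.19 − 100.041667 = 12.148333
R² = Sxy²/(Sxx·Syy) = (526.366667)²/(24909.333333·12.148333) = 0.915583

0.9156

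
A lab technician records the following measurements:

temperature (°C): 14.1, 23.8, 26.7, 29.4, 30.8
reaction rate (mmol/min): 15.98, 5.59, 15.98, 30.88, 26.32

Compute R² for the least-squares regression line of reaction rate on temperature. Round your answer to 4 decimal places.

n = 5, Σx = 124.8, Σy = 94.75, Σxy = 2503.554, Σx² = 3291.14, Σy² = 2188.2857
Sxx = Σx² − (Σx)²/n = 3291.14 − 3115.008 = 176.132
Sxy = Σxy − (Σx)(Σy)/n = 2503.554 − 2364.96 = 138.594
Syy = Σy² − (Σy)²/n = 2188.2857 − 1795.5125 = 392.7732
R² = Sxy²/(Sxx·Syy) = (138.594)²/(176.132·392.7732) = 0.277657

0.2777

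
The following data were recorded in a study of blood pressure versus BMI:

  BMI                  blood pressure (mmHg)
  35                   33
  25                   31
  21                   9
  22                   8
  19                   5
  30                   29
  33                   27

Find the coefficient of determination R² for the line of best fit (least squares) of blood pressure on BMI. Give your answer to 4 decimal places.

0.7395

n = 7, Σx = 185, Σy = 142, Σxy = 4151, Σx² = 5125, Σy² = 3790
Sxx = Σx² − (Σx)²/n = 5125 − 4889.285714 = 235.714286
Sxy = Σxy − (Σx)(Σy)/n = 4151 − 3752.857143 = 398.142857
Syy = Σy² − (Σy)²/n = 3790 − 2880.571429 = 909.428571
R² = Sxy²/(Sxx·Syy) = (398.142857)²/(235.714286·909.428571) = 0.739475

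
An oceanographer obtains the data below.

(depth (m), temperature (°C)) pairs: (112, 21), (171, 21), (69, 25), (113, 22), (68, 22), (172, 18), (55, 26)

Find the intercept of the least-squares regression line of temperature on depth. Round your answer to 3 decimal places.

27.191

n = 7, Σx = 760, Σy = 155, Σxy = 16176, Σx² = 96548
Sxx = Σx² − (Σx)²/n = 96548 − 82514.285714 = 14033.714286
Sxy = Σxy − (Σx)(Σy)/n = 16176 − 16828.571429 = -652.571429
b = Sxy/Sxx = -652.571429/14033.714286 = -0.046500
a = ȳ − b·x̄ = 22.142857 − (-0.046500)·108.571429 = 27.191457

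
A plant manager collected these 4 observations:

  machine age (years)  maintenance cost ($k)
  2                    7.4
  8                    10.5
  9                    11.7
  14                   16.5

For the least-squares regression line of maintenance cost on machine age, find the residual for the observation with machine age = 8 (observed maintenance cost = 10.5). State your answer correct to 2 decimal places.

n = 4, Σx = 33, Σy = 46.1, Σxy = 435.1, Σx² = 345
Sxx = Σx² − (Σx)²/n = 345 − 272.25 = 72.75
Sxy = Σxy − (Σx)(Σy)/n = 435.1 − 380.325 = 54.775
b = Sxy/Sxx = 54.775/72.75 = 0.752921
a = ȳ − b·x̄ = 11.525 − 0.752921·8.25 = 5.313402
ŷ(8) = 5.313402 + 0.752921·8 = 11.336770
residual = y − ŷ = 10.5 − 11.336770 = -0.836770

-0.84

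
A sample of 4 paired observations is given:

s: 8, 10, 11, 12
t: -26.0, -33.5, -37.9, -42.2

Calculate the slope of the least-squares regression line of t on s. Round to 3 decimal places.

-4.046

n = 4, Σx = 41, Σy = -139.6, Σxy = -1466.3, Σx² = 429
Sxx = Σx² − (Σx)²/n = 429 − 420.25 = 8.75
Sxy = Σxy − (Σx)(Σy)/n = -1466.3 − (-1430.9) = -35.4
b = Sxy/Sxx = -35.4/8.75 = -4.045714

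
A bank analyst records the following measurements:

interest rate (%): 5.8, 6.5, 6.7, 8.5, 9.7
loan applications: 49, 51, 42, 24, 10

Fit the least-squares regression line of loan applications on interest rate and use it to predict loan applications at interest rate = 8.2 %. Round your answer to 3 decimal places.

27.026

n = 5, Σx = 37.2, Σy = 176, Σxy = 1198.1, Σx² = 287.12
Sxx = Σx² − (Σx)²/n = 287.12 − 276.768 = 10.352
Sxy = Σxy − (Σx)(Σy)/n = 1198.1 − 1309.44 = -111.34
b = Sxy/Sxx = -111.34/10.352 = -10.755410
a = ȳ − b·x̄ = 35.2 − (-10.755410)·7.44 = 115.220247
ŷ(8.2) = a + b·8.2 = 115.220247 + (-10.755410)·8.2 = 27.025889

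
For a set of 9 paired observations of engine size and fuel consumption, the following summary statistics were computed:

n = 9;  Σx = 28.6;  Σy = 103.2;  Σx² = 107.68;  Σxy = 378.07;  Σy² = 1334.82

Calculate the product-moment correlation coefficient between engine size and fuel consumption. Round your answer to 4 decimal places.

Sxx = Σx² − (Σx)²/n = 107.68 − 90.884444 = 16.795556
Sxy = Σxy − (Σx)(Σy)/n = 378.07 − 327.946667 = 50.123333
Syy = Σy² − (Σy)²/n = 1334.82 − 1183.36 = 151.46
r = Sxy/√(Sxx·Syy) = 50.123333/√(2543.854844) = 50.123333/50.436642 = 0.993788

0.9938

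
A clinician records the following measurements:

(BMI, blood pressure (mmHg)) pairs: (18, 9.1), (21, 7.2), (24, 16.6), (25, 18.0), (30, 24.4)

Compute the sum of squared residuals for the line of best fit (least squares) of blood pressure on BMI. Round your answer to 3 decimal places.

n = 5, Σx = 118, Σy = 75.3, Σxy = 1895.4, Σx² = 2866, Σy² = 1329.57
Sxx = Σx² − (Σx)²/n = 2866 − 2784.8 = 81.2
Sxy = Σxy − (Σx)(Σy)/n = 1895.4 − 1777.08 = 118.32
Syy = Σy² − (Σy)²/n = 1329.57 − 1134.018 = 195.552
b = Sxy/Sxx = 118.32/81.2 = 1.457143
SSE = Syy − b·Sxy = 195.552 − 1.457143·118.32 = 23.142857

23.143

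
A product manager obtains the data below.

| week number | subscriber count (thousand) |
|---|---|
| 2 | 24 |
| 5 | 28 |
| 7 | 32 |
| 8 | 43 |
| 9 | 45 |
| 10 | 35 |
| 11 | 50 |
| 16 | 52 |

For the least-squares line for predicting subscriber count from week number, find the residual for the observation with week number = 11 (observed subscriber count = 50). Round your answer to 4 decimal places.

n = 8, Σx = 68, Σy = 309, Σxy = 2893, Σx² = 700
Sxx = Σx² − (Σx)²/n = 700 − 578 = 122
Sxy = Σxy − (Σx)(Σy)/n = 2893 − 2626.5 = 266.5
b = Sxy/Sxx = 266.5/122 = 2.184426
a = ȳ − b·x̄ = 38.625 − 2.184426·8.5 = 20.057377
ŷ(11) = 20.057377 + 2.184426·11 = 44.086066
residual = y − ŷ = 50 − 44.086066 = 5.913934

5.9139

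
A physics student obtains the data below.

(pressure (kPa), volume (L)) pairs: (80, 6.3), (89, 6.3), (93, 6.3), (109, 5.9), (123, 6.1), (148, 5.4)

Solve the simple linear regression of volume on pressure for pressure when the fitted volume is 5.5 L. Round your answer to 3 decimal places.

n = 6, Σx = 642, Σy = 36.3, Σxy = 3843.2, Σx² = 71884
Sxx = Σx² − (Σx)²/n = 71884 − 68694 = 3190
Sxy = Σxy − (Σx)(Σy)/n = 3843.2 − 3884.1 = -40.9
b = Sxy/Sxx = -40.9/3190 = -0.012821
a = ȳ − b·x̄ = 6.05 − (-0.012821)·107 = 7.421881
Set a + b·x = 5.5: x = (5.5 − 7.421881) / (-0.012821) = 149.897311

149.897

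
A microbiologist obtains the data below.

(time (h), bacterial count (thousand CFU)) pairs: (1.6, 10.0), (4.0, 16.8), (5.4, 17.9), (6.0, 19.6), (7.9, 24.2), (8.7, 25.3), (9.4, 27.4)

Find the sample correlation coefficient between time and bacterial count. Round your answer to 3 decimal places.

n = 7, Σx = 43, Σy = 141.2, Σxy = 966.31, Σx² = 310.18, Σy² = 3063.3
Sxx = Σx² − (Σx)²/n = 310.18 − 264.142857 = 46.037143
Sxy = Σxy − (Σx)(Σy)/n = 966.31 − 867.371429 = 98.938571
Syy = Σy² − (Σy)²/n = 3063.3 − 2848.205714 = 215.094286
r = Sxy/√(Sxx·Syy) = 98.938571/√(9902.326359) = 98.938571/99.510433 = 0.994253

0.994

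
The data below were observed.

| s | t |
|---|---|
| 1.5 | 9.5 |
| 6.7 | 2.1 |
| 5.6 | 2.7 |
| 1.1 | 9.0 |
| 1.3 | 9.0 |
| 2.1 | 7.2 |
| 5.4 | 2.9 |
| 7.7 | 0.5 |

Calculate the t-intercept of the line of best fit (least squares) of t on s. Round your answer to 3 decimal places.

10.649

n = 8, Σx = 31.4, Σy = 42.9, Σxy = 99.67, Σx² = 174.26
Sxx = Σx² − (Σx)²/n = 174.26 − 123.245 = 51.015
Sxy = Σxy − (Σx)(Σy)/n = 99.67 − 168.3825 = -68.7125
b = Sxy/Sxx = -68.7125/51.015 = -1.346908
a = ȳ − b·x̄ = 5.3625 − (-1.346908)·3.925 = 10.649113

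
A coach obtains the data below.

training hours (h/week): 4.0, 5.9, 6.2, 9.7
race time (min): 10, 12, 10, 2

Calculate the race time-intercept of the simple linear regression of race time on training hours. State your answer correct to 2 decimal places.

n = 4, Σx = 25.8, Σy = 34, Σxy = 192.2, Σx² = 183.34
Sxx = Σx² − (Σx)²/n = 183.34 − 166.41 = 16.93
Sxy = Σxy − (Σx)(Σy)/n = 192.2 − 219.3 = -27.1
b = Sxy/Sxx = -27.1/16.93 = -1.600709
a = ȳ − b·x̄ = 8.5 − (-1.600709)·6.45 = 18.824572

18.82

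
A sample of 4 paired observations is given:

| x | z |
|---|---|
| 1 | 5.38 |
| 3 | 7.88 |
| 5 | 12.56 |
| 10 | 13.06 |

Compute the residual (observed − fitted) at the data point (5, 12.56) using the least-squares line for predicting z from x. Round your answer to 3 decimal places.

n = 4, Σx = 19, Σy = 38.88, Σxy = 222.42, Σx² = 135
Sxx = Σx² − (Σx)²/n = 135 − 90.25 = 44.75
Sxy = Σxy − (Σx)(Σy)/n = 222.42 − 184.68 = 37.74
b = Sxy/Sxx = 37.74/44.75 = 0.843352
a = ȳ − b·x̄ = 9.72 − 0.843352·4.75 = 5.714078
ŷ(5) = 5.714078 + 0.843352·5 = 9.930838
residual = y − ŷ = 12.56 − 9.930838 = 2.629162

2.629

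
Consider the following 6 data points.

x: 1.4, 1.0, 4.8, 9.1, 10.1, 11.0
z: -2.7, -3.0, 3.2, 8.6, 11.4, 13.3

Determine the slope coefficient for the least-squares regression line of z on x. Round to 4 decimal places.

n = 6, Σx = 37.4, Σy = 30.8, Σxy = 348.28, Σx² = 331.82
Sxx = Σx² − (Σx)²/n = 331.82 − 233.126667 = 98.693333
Sxy = Σxy − (Σx)(Σy)/n = 348.28 − 191.986667 = 156.293333
b = Sxy/Sxx = 156.293333/98.693333 = 1.583626

1.5836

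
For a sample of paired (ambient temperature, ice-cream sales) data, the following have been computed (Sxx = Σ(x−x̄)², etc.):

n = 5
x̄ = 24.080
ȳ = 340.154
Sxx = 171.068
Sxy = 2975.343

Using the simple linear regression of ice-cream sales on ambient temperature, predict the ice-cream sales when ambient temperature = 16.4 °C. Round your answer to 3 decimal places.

b = Sxy/Sxx = 2975.343/171.068 = 17.392750
a = ȳ − b·x̄ = 340.154 − 17.392750·24.08 = -78.663426
ŷ(16.4) = a + b·16.4 = -78.663426 + 17.392750·16.4 = 206.577678

206.578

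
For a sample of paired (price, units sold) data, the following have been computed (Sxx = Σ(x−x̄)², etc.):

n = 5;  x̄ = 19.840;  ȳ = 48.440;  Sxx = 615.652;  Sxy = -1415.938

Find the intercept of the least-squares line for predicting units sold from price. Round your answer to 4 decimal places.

94.0700

b = Sxy/Sxx = -1415.938/615.652 = -2.299900
a = ȳ − b·x̄ = 48.44 − (-2.299900)·19.84 = 94.070015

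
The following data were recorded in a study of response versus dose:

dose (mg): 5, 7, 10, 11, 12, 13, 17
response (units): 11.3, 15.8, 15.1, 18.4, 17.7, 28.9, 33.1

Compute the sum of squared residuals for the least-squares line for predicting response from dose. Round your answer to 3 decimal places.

n = 7, Σx = 75, Σy = 140.3, Σxy = 1671.3, Σx² = 897, Σy² = 3188.01
Sxx = Σx² − (Σx)²/n = 897 − 803.571429 = 93.428571
Sxy = Σxy − (Σx)(Σy)/n = 1671.3 − 1503.214286 = 168.085714
Syy = Σy² − (Σy)²/n = 3188.01 − 2812.012857 = 375.997143
b = Sxy/Sxx = 168.085714/93.428571 = 1.799083
SSE = Syy − b·Sxy = 375.997143 − 1.799083·168.085714 = 73.597064

73.597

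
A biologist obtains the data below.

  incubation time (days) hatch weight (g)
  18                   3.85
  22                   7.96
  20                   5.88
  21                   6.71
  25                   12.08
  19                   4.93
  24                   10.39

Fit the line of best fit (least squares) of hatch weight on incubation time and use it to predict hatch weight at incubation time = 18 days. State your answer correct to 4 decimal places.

3.6200

n = 7, Σx = 149, Σy = 51.8, Σxy = 1147.96, Σx² = 3211
Sxx = Σx² − (Σx)²/n = 3211 − 3171.571429 = 39.428571
Sxy = Σxy − (Σx)(Σy)/n = 1147.96 − 1102.6 = 45.36
b = Sxy/Sxx = 45.36/39.428571 = 1.150435
a = ȳ − b·x̄ = 7.4 − 1.150435·21.285714 = -17.087826
ŷ(18) = a + b·18 = -17.087826 + 1.150435·18 = 3.62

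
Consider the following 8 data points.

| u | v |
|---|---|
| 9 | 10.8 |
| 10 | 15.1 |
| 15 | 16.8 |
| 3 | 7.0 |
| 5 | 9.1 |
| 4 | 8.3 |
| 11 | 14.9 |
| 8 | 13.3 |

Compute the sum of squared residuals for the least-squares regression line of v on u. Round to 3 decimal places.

9.772

n = 8, Σx = 65, Σy = 95.3, Σxy = 870.2, Σx² = 641, Σy² = 1226.49
Sxx = Σx² − (Σx)²/n = 641 − 528.125 = 112.875
Sxy = Σxy − (Σx)(Σy)/n = 870.2 − 774.3125 = 95.8875
Syy = Σy² − (Σy)²/n = 1226.49 − 1135.26125 = 91.22875
b = Sxy/Sxx = 95.8875/112.875 = 0.849502
SSE = Syy − b·Sxy = 91.22875 − 0.849502·95.8875 = 9.772159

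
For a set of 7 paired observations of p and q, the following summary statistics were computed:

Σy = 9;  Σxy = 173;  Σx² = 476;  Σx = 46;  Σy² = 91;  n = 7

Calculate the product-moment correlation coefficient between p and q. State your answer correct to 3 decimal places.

0.969

Sxx = Σx² − (Σx)²/n = 476 − 302.285714 = 173.714286
Sxy = Σxy − (Σx)(Σy)/n = 173 − 59.142857 = 113.857143
Syy = Σy² − (Σy)²/n = 91 − 11.571429 = 79.428571
r = Sxy/√(Sxx·Syy) = 113.857143/√(13797.877551) = 113.857143/117.464367 = 0.969291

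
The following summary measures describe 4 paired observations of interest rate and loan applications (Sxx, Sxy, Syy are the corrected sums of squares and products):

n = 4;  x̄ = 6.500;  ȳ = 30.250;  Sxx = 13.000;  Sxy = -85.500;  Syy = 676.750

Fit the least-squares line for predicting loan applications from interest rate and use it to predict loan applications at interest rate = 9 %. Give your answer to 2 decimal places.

13.81

b = Sxy/Sxx = -85.5/13 = -6.576923
a = ȳ − b·x̄ = 30.25 − (-6.576923)·6.5 = 73
ŷ(9) = a + b·9 = 73 + (-6.576923)·9 = 13.807692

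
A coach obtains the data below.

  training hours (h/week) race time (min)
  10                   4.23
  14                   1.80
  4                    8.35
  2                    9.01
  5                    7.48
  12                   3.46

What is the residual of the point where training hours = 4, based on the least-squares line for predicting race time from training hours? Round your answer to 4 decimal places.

0.2962

n = 6, Σx = 47, Σy = 34.33, Σxy = 197.84, Σx² = 485
Sxx = Σx² − (Σx)²/n = 485 − 368.166667 = 116.833333
Sxy = Σxy − (Σx)(Σy)/n = 197.84 − 268.918333 = -71.078333
b = Sxy/Sxx = -71.078333/116.833333 = -0.608374
a = ȳ − b·x̄ = 5.721667 − (-0.608374)·7.833333 = 10.487261
ŷ(4) = 10.487261 + (-0.608374)·4 = 8.053766
residual = y − ŷ = 8.35 − 8.053766 = 0.296234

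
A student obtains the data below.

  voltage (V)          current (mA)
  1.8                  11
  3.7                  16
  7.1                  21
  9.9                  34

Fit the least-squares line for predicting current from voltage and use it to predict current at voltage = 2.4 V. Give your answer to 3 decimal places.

11.899

n = 4, Σx = 22.5, Σy = 82, Σxy = 564.7, Σx² = 165.35
Sxx = Σx² − (Σx)²/n = 165.35 − 126.5625 = 38.7875
Sxy = Σxy − (Σx)(Σy)/n = 564.7 − 461.25 = 103.45
b = Sxy/Sxx = 103.45/38.7875 = 2.667096
a = ȳ − b·x̄ = 20.5 − 2.667096·5.625 = 5.497583
ŷ(2.4) = a + b·2.4 = 5.497583 + 2.667096·2.4 = 11.898614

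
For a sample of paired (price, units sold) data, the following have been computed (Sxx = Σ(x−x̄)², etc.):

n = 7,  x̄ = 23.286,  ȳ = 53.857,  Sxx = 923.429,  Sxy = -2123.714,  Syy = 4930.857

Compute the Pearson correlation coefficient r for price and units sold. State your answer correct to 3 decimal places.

r = Sxy/√(Sxx·Syy) = -2123.714/√(4553296.348653) = -2123.714/2133.845437 = -0.995252

-0.995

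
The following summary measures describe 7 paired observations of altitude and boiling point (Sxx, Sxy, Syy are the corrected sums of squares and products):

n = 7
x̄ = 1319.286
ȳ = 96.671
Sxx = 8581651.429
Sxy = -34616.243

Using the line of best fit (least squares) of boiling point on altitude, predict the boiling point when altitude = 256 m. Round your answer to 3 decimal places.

100.960

b = Sxy/Sxx = -34616.243/8581651.429 = -0.004034
a = ȳ − b·x̄ = 96.671 − (-0.004034)·1319.286 = 101.992671
ŷ(256) = a + b·256 = 101.992671 + (-0.004034)·256 = 100.960031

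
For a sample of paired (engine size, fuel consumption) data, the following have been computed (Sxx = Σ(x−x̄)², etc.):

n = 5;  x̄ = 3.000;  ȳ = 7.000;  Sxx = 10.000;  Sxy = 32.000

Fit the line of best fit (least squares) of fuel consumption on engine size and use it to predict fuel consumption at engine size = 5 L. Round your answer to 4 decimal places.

b = Sxy/Sxx = 32/10 = 3.2
a = ȳ − b·x̄ = 7 − 3.2·3 = -2.6
ŷ(5) = a + b·5 = -2.6 + 3.2·5 = 13.4

13.4000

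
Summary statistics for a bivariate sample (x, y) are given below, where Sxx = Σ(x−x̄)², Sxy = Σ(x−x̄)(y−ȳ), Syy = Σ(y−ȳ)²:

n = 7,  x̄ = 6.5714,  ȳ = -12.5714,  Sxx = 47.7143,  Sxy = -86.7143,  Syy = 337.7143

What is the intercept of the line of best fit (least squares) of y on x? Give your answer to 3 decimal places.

b = Sxy/Sxx = -86.7143/47.7143 = -1.817365
a = ȳ − b·x̄ = -12.5714 − (-1.817365)·6.5714 = -0.628767

-0.629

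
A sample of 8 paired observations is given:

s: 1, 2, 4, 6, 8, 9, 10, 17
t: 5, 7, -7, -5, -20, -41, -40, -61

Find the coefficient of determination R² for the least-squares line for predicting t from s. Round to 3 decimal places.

0.917

n = 8, Σx = 57, Σy = -162, Σxy = -2005, Σx² = 591, Σy² = 7550
Sxx = Σx² − (Σx)²/n = 591 − 406.125 = 184.875
Sxy = Σxy − (Σx)(Σy)/n = -2005 − (-1154.25) = -850.75
Syy = Σy² − (Σy)²/n = 7550 − 3280.5 = 4269.5
R² = Sxy²/(Sxx·Syy) = (-850.75)²/(184.875·4269.5) = 0.916956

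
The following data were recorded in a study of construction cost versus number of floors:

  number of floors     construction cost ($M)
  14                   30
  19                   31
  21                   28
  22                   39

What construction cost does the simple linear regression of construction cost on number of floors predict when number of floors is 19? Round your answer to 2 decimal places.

32.00

n = 4, Σx = 76, Σy = 128, Σxy = 2455, Σx² = 1482
Sxx = Σx² − (Σx)²/n = 1482 − 1444 = 38
Sxy = Σxy − (Σx)(Σy)/n = 2455 − 2432 = 23
b = Sxy/Sxx = 23/38 = 0.605263
a = ȳ − b·x̄ = 32 − 0.605263·19 = 20.5
ŷ(19) = a + b·19 = 20.5 + 0.605263·19 = 32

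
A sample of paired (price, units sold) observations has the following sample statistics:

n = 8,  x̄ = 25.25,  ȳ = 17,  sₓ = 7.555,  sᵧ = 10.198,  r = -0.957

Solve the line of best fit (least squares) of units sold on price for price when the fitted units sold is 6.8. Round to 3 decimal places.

33.146

b = r · sᵧ/sₓ = -0.957 · 10.198/7.555 = -1.291792
a = ȳ − b·x̄ = 17 − (-1.291792)·25.25 = 49.617739
Set a + b·x = 6.8: x = (6.8 − 49.617739) / (-1.291792) = 33.146010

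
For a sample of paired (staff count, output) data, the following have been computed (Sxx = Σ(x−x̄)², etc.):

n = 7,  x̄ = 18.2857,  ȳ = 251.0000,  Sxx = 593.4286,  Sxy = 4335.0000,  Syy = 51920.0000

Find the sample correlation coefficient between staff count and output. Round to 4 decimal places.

0.7810

r = Sxy/√(Sxx·Syy) = 4335/√(30810812.912) = 4335/5550.748860 = 0.780976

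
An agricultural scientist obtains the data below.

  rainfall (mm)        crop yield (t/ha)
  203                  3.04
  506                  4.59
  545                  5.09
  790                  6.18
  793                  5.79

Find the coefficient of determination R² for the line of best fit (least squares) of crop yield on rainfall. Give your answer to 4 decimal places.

n = 5, Σx = 2837, Σy = 24.69, Σxy = 15187.38, Σx² = 1847219, Σy² = 127.9343
Sxx = Σx² − (Σx)²/n = 1847219 − 1609713.8 = 237505.2
Sxy = Σxy − (Σx)(Σy)/n = 15187.38 − 14009.106 = 1178.274
Syy = Σy² − (Σy)²/n = 127.9343 − 121.91922 = 6.01508
R² = Sxy²/(Sxx·Syy) = (1178.274)²/(237505.2·6.01508) = 0.971803

0.9718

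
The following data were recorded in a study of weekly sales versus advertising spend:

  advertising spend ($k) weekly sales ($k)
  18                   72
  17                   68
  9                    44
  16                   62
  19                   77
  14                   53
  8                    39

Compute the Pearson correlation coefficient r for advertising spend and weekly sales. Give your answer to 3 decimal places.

0.982

n = 7, Σx = 101, Σy = 415, Σxy = 6357, Σx² = 1571, Σy² = 25847
Sxx = Σx² − (Σx)²/n = 1571 − 1457.285714 = 113.714286
Sxy = Σxy − (Σx)(Σy)/n = 6357 − 5987.857143 = 369.142857
Syy = Σy² − (Σy)²/n = 25847 − 24603.571429 = 1243.428571
r = Sxy/√(Sxx·Syy) = 369.142857/√(141395.591837) = 369.142857/376.026052 = 0.981695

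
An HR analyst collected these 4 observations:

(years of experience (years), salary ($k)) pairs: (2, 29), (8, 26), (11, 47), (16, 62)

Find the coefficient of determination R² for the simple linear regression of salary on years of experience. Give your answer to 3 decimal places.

n = 4, Σx = 37, Σy = 164, Σxy = 1775, Σx² = 445, Σy² = 7570
Sxx = Σx² − (Σx)²/n = 445 − 342.25 = 102.75
Sxy = Σxy − (Σx)(Σy)/n = 1775 − 1517 = 258
Syy = Σy² − (Σy)²/n = 7570 − 6724 = 846
R² = Sxy²/(Sxx·Syy) = (258)²/(102.75·846) = 0.765750

0.766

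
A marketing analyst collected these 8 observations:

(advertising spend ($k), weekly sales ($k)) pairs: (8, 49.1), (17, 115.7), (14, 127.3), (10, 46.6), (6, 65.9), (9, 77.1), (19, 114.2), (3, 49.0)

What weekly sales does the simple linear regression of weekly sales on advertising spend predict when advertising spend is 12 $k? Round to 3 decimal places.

n = 8, Σx = 86, Σy = 644.9, Σxy = 8014, Σx² = 1136
Sxx = Σx² − (Σx)²/n = 1136 − 924.5 = 211.5
Sxy = Σxy − (Σx)(Σy)/n = 8014 − 6932.675 = 1081.325
b = Sxy/Sxx = 1081.325/211.5 = 5.112648
a = ȳ − b·x̄ = 80.6125 − 5.112648·10.75 = 25.651537
ŷ(12) = a + b·12 = 25.651537 + 5.112648·12 = 87.003310

87.003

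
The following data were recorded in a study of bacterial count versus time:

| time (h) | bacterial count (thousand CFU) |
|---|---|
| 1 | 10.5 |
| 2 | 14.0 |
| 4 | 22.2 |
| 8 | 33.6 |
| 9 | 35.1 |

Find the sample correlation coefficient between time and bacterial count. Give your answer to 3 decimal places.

n = 5, Σx = 24, Σy = 115.4, Σxy = 712, Σx² = 166, Σy² = 3160.06
Sxx = Σx² − (Σx)²/n = 166 − 115.2 = 50.8
Sxy = Σxy − (Σx)(Σy)/n = 712 − 553.92 = 158.08
Syy = Σy² − (Σy)²/n = 3160.06 − 2663.432 = 496.628
r = Sxy/√(Sxx·Syy) = 158.08/√(25228.7024) = 158.08/158.835457 = 0.995244

0.995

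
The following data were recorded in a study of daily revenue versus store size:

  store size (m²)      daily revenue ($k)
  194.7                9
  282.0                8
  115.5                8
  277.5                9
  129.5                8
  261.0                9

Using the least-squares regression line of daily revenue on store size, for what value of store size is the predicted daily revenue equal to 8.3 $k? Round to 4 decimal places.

155.7446

n = 6, Σx = 1260.2, Σy = 51, Σxy = 10814.8, Σx² = 292669.84
Sxx = Σx² − (Σx)²/n = 292669.84 − 264684.006667 = 27985.833333
Sxy = Σxy − (Σx)(Σy)/n = 10814.8 − 10711.7 = 103.1
b = Sxy/Sxx = 103.1/27985.833333 = 0.003684
a = ȳ − b·x̄ = 8.5 − 0.003684·210.033333 = 7.726236
Set a + b·x = 8.3: x = (8.3 − 7.726236) / 0.003684 = 155.744617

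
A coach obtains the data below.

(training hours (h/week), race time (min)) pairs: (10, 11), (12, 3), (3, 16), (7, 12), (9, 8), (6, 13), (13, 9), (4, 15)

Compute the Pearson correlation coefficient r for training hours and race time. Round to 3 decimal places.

n = 8, Σx = 64, Σy = 87, Σxy = 605, Σx² = 604, Σy² = 1069
Sxx = Σx² − (Σx)²/n = 604 − 512 = 92
Sxy = Σxy − (Σx)(Σy)/n = 605 − 696 = -91
Syy = Σy² − (Σy)²/n = 1069 − 946.125 = 122.875
r = Sxy/√(Sxx·Syy) = -91/√(11304.5) = -91/106.322622 = -0.855886

-0.856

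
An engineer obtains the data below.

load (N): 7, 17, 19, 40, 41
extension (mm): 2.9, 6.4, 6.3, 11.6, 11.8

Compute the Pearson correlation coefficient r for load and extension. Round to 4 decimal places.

n = 5, Σx = 124, Σy = 39, Σxy = 1196.6, Σx² = 3980, Σy² = 362.86
Sxx = Σx² − (Σx)²/n = 3980 − 3075.2 = 904.8
Sxy = Σxy − (Σx)(Σy)/n = 1196.6 − 967.2 = 229.4
Syy = Σy² − (Σy)²/n = 362.86 − 304.2 = 58.66
r = Sxy/√(Sxx·Syy) = 229.4/√(53075.568) = 229.4/230.381353 = 0.995740

0.9957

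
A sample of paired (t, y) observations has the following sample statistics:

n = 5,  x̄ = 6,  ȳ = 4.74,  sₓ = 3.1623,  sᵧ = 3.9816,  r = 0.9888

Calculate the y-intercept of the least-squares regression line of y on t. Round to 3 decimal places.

b = r · sᵧ/sₓ = 0.9888 · 3.9816/3.1623 = 1.244982
a = ȳ − b·x̄ = 4.74 − 1.244982·6 = -2.729891

-2.730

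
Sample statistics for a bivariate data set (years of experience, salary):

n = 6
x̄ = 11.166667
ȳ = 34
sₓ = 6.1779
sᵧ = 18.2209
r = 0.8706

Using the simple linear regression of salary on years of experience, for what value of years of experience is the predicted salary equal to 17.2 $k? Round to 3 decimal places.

4.624

b = r · sᵧ/sₓ = 0.8706 · 18.2209/6.1779 = 2.567720
a = ȳ − b·x̄ = 34 − 2.567720·11.166667 = 5.327129
Set a + b·x = 17.2: x = (17.2 − 5.327129) / 2.567720 = 4.623897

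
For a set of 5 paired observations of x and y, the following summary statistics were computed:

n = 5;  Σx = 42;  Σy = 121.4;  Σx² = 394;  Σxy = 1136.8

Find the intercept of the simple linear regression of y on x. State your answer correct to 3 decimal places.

0.417

Sxx = Σx² − (Σx)²/n = 394 − 352.8 = 41.2
Sxy = Σxy − (Σx)(Σy)/n = 1136.8 − 1019.76 = 117.04
b = Sxy/Sxx = 117.04/41.2 = 2.840777
a = ȳ − b·x̄ = 24.28 − 2.840777·8.4 = 0.417476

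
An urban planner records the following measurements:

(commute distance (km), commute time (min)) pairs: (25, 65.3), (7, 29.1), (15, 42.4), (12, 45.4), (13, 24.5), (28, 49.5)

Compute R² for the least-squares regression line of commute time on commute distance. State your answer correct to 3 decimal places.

n = 6, Σx = 100, Σy = 256.2, Σxy = 4721.5, Σx² = 1996, Σy² = 12020.32
Sxx = Σx² − (Σx)²/n = 1996 − 1666.666667 = 329.333333
Sxy = Σxy − (Σx)(Σy)/n = 4721.5 − 4270 = 451.5
Syy = Σy² − (Σy)²/n = 12020.32 − 10939.74 = 1080.58
R² = Sxy²/(Sxx·Syy) = (451.5)²/(329.333333·1080.58) = 0.572826

0.573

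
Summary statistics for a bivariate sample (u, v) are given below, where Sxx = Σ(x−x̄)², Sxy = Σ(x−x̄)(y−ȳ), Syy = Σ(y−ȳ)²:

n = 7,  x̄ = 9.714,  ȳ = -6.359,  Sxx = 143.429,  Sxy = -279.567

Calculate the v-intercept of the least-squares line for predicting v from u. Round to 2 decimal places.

12.58

b = Sxy/Sxx = -279.567/143.429 = -1.949166
a = ȳ − b·x̄ = -6.359 − (-1.949166)·9.714 = 12.575203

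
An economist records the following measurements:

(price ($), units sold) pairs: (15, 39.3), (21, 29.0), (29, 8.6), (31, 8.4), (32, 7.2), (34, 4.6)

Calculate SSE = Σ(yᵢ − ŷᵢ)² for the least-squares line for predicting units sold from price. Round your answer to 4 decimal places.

n = 6, Σx = 162, Σy = 97.1, Σxy = 2095.1, Σx² = 4648, Σy² = 2603.01
Sxx = Σx² − (Σx)²/n = 4648 − 4374 = 274
Sxy = Σxy − (Σx)(Σy)/n = 2095.1 − 2621.7 = -526.6
Syy = Σy² − (Σy)²/n = 2603.01 − 1571.401667 = 1031.608333
b = Sxy/Sxx = -526.6/274 = -1.921898
SSE = Syy − b·Sxy = 1031.608333 − (-1.921898)·(-526.6) = 19.536946

19.5369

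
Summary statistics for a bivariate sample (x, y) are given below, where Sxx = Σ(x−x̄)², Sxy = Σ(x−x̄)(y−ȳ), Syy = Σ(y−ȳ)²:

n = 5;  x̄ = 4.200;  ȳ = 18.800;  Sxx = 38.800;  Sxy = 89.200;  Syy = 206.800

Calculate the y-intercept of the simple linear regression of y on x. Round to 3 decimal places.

9.144

b = Sxy/Sxx = 89.2/38.8 = 2.298969
a = ȳ − b·x̄ = 18.8 − 2.298969·4.2 = 9.144330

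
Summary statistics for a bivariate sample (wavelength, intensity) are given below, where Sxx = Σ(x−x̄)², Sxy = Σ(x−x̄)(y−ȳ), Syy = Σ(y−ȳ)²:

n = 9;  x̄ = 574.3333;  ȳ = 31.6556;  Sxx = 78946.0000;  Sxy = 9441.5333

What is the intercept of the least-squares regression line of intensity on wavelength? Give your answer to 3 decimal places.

-37.032

b = Sxy/Sxx = 9441.5333/78946 = 0.119595
a = ȳ − b·x̄ = 31.6556 − 0.119595·574.3333 = -37.031692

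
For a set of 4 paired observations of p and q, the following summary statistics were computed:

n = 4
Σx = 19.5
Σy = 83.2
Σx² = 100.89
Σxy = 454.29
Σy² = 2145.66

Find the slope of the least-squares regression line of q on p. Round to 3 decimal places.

Sxx = Σx² − (Σx)²/n = 100.89 − 95.0625 = 5.8275
Sxy = Σxy − (Σx)(Σy)/n = 454.29 − 405.6 = 48.69
b = Sxy/Sxx = 48.69/5.8275 = 8.355212

8.355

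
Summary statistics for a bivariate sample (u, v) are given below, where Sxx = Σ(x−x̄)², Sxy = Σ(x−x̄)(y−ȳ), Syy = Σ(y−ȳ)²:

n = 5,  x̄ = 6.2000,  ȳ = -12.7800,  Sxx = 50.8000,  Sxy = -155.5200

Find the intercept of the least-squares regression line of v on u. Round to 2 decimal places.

b = Sxy/Sxx = -155.52/50.8 = -3.061417
a = ȳ − b·x̄ = -12.78 − (-3.061417)·6.2 = 6.200787

6.20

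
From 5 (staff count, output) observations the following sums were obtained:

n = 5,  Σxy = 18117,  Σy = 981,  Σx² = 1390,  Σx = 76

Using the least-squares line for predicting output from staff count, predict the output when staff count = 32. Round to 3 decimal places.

Sxx = Σx² − (Σx)²/n = 1390 − 1155.2 = 234.8
Sxy = Σxy − (Σx)(Σy)/n = 18117 − 14911.2 = 3205.8
b = Sxy/Sxx = 3205.8/234.8 = 13.653322
a = ȳ − b·x̄ = 196.2 − 13.653322·15.2 = -11.330494
ŷ(32) = a + b·32 = -11.330494 + 13.653322·32 = 425.575809

425.576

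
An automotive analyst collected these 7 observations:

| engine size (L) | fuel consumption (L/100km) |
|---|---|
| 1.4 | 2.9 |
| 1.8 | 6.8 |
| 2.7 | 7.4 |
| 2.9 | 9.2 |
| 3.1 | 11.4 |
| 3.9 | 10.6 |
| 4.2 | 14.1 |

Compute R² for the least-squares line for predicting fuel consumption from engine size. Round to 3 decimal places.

0.863

n = 7, Σx = 20, Σy = 62.4, Σxy = 198.86, Σx² = 63.36, Σy² = 635.18
Sxx = Σx² − (Σx)²/n = 63.36 − 57.142857 = 6.217143
Sxy = Σxy − (Σx)(Σy)/n = 198.86 − 178.285714 = 20.574286
Syy = Σy² − (Σy)²/n = 635.18 − 556.251429 = 78.928571
R² = Sxy²/(Sxx·Syy) = (20.574286)²/(6.217143·78.928571) = 0.862630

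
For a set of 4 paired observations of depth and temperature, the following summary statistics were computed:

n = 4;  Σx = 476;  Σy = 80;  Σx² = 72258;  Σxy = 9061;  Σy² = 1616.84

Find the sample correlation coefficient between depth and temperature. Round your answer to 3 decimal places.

Sxx = Σx² − (Σx)²/n = 72258 − 56644 = 15614
Sxy = Σxy − (Σx)(Σy)/n = 9061 − 9520 = -459
Syy = Σy² − (Σy)²/n = 1616.84 − 1600 = 16.84
r = Sxy/√(Sxx·Syy) = -459/√(262939.76) = -459/512.776521 = -0.895127

-0.895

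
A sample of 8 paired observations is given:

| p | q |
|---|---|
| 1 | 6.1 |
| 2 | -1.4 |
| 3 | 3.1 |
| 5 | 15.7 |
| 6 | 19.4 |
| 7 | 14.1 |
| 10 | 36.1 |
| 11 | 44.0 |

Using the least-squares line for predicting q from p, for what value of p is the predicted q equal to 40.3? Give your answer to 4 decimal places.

11.2250

n = 8, Σx = 45, Σy = 137.1, Σxy = 1151.2, Σx² = 345
Sxx = Σx² − (Σx)²/n = 345 − 253.125 = 91.875
Sxy = Σxy − (Σx)(Σy)/n = 1151.2 − 771.1875 = 380.0125
b = Sxy/Sxx = 380.0125/91.875 = 4.136190
a = ȳ − b·x̄ = 17.1375 − 4.136190·5.625 = -6.128571
Set a + b·x = 40.3: x = (40.3 − (-6.128571)) / 4.136190 = 11.224960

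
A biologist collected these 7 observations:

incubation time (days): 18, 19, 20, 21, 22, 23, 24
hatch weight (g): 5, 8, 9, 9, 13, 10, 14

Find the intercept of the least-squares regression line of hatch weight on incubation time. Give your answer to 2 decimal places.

n = 7, Σx = 147, Σy = 68, Σxy = 1463, Σx² = 3115
Sxx = Σx² − (Σx)²/n = 3115 − 3087 = 28
Sxy = Σxy − (Σx)(Σy)/n = 1463 − 1428 = 35
b = Sxy/Sxx = 35/28 = 1.25
a = ȳ − b·x̄ = 9.714286 − 1.25·21 = -16.535714

-16.54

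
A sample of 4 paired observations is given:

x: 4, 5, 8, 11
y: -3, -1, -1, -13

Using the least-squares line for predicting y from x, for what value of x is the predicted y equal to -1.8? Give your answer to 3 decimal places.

5.071

n = 4, Σx = 28, Σy = -18, Σxy = -168, Σx² = 226
Sxx = Σx² − (Σx)²/n = 226 − 196 = 30
Sxy = Σxy − (Σx)(Σy)/n = -168 − (-126) = -42
b = Sxy/Sxx = -42/30 = -1.4
a = ȳ − b·x̄ = -4.5 − (-1.4)·7 = 5.3
Set a + b·x = -1.8: x = (-1.8 − 5.3) / (-1.4) = 5.071429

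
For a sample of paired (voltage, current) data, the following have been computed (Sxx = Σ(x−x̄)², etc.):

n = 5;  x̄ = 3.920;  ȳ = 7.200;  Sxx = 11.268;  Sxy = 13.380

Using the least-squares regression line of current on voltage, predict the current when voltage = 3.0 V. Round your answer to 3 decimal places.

6.108

b = Sxy/Sxx = 13.38/11.268 = 1.187433
a = ȳ − b·x̄ = 7.2 − 1.187433·3.92 = 2.545261
ŷ(3.0) = a + b·3.0 = 2.545261 + 1.187433·3 = 6.107561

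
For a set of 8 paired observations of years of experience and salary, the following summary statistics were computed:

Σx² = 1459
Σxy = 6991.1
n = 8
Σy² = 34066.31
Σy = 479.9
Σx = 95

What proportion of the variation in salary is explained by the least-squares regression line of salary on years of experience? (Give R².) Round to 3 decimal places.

Sxx = Σx² − (Σx)²/n = 1459 − 1128.125 = 330.875
Sxy = Σxy − (Σx)(Σy)/n = 6991.1 − 5698.8125 = 1292.2875
Syy = Σy² − (Σy)²/n = 34066.31 − 28788.00125 = 5278.30875
R² = Sxy²/(Sxx·Syy) = (1292.2875)²/(330.875·5278.30875) = 0.956224

0.956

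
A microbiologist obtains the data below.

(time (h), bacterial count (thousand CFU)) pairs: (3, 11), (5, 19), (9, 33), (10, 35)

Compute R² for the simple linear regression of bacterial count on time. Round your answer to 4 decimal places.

n = 4, Σx = 27, Σy = 98, Σxy = 775, Σx² = 215, Σy² = 2796
Sxx = Σx² − (Σx)²/n = 215 − 182.25 = 32.75
Sxy = Σxy − (Σx)(Σy)/n = 775 − 661.5 = 113.5
Syy = Σy² − (Σy)²/n = 2796 − 2401 = 395
R² = Sxy²/(Sxx·Syy) = (113.5)²/(32.75·395) = 0.995826

0.9958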